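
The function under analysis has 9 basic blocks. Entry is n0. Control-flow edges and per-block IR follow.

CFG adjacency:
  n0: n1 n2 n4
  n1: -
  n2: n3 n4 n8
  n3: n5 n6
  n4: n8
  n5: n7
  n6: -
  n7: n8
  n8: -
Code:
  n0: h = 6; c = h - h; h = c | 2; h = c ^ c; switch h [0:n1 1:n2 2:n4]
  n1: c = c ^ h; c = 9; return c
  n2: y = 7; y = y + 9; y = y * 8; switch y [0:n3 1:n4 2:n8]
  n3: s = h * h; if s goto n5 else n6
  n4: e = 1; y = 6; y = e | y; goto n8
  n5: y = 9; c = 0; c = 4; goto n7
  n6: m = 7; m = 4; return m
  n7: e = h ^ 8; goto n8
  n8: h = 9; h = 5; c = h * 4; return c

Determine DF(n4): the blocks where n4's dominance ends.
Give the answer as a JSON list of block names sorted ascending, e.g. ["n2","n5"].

idom tree: n1←n0 n2←n0 n3←n2 n4←n0 n5←n3 n6←n3 n7←n5 n8←n0
Dom∩ at merges:
  n4: preds {n0,n2}: {n0} ∩ {n0,n2} = {n0}; idom=n0
  n8: preds {n2,n4,n7}: {n0,n2} ∩ {n0,n4} ∩ {n0,n2,n3,n5,n7} = {n0}; idom=n0

DF derivation:
  n4←n0: walk · to n0
  n4←n2: walk n2 to n0
  n8←n2: walk n2 to n0
  n8←n4: walk n4 to n0
  n8←n7: walk n7→n5→n3→n2 to n0
  n0: DF=∅
  n1: DF=∅
  n2: DF={n4,n8}
  n3: DF={n8}
  n4: DF={n8}
  n5: DF={n8}
  n6: DF=∅
  n7: DF={n8}
  n8: DF=∅

DF(n4) = ["n8"]

Answer: ["n8"]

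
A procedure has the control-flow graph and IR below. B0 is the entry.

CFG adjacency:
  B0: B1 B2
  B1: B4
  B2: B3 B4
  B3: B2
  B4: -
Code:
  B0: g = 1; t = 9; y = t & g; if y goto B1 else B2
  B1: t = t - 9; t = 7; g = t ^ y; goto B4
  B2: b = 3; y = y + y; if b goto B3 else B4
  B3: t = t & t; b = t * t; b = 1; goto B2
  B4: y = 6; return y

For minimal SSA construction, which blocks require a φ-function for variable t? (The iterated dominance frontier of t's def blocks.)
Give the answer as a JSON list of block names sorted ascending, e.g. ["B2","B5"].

idom tree: B1←B0 B2←B0 B3←B2 B4←B0
Join-block Dom:
  B2: preds {B0,B3}: {B0} ∩ {B0,B2,B3} = {B0}; idom=B0
  B4: preds {B1,B2}: {B0,B1} ∩ {B0,B2} = {B0}; idom=B0

DF walk-up:
  B2←B0: walk · to B0
  B2←B3: walk B3→B2 to B0
  B4←B1: walk B1 to B0
  B4←B2: walk B2 to B0
  DF(B0)=∅
  DF(B1)={B4}
  DF(B2)={B2,B4}
  DF(B3)={B2}
  DF(B4)=∅

φ for t: defs {B0,B1,B3}
  DF⁺ = {B2,B4}

Answer: ["B2", "B4"]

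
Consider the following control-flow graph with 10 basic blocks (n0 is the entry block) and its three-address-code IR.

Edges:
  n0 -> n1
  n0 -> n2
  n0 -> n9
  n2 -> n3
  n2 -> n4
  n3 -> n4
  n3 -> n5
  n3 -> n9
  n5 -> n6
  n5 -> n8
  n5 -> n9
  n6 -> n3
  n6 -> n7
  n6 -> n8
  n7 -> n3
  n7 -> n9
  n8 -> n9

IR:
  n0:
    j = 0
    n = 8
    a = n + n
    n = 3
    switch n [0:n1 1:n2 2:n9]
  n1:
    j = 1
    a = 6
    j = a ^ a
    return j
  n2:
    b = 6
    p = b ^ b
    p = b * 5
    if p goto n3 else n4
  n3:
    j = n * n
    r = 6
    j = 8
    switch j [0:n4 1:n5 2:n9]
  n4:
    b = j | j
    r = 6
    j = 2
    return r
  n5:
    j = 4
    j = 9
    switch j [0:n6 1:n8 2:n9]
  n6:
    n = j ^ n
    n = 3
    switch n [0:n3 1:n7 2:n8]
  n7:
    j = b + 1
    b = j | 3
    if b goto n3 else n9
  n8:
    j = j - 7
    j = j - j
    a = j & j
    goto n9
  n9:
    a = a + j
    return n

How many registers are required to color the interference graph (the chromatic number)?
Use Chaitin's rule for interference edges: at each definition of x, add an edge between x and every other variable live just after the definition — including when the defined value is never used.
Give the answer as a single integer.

Answer: 5

Working:
def/use:
  n0: def={a,j,n} ue=∅
  n1: def={a,j} ue=∅
  n2: def={b,p} ue=∅
  n3: def={j,r} ue={n}
  n4: def={b,j,r} ue={j}
  n5: def={j} ue=∅
  n6: def={n} ue={j,n}
  n7: def={b,j} ue={b}
  n8: def={a,j} ue={j}
  n9: def={a} ue={a,j,n}

Live sets:
  n0 li=∅ lo={a,j,n}
  n1 li=∅ lo=∅
  n2 li={a,j,n} lo={a,b,j,n}
  n3 li={a,b,n} lo={a,b,j,n}
  n4 li={j} lo=∅
  n5 li={a,b,n} lo={a,b,j,n}
  n6 li={a,b,j,n} lo={a,b,j,n}
  n7 li={a,b,n} lo={a,b,j,n}
  n8 li={j,n} lo={a,j,n}
  n9 li={a,j,n} lo=∅

Interfere edges:
  a↔{b,j,n,p,r}
  b↔{a,j,n,p,r}
  j↔{a,b,n,p,r}
  n↔{a,b,j,p,r}
  p↔{a,b,j,n}
  r↔{a,b,j,n}

Registers:
  lower bound: {a,b,j,n,p} mutually conflict ⇒ χ ≥ 5
  assign a→r0 b→r1 j→r2 n→r3 p→r4 r→r4 — no edge inside a register ⇒ χ ≤ 5
  χ = 5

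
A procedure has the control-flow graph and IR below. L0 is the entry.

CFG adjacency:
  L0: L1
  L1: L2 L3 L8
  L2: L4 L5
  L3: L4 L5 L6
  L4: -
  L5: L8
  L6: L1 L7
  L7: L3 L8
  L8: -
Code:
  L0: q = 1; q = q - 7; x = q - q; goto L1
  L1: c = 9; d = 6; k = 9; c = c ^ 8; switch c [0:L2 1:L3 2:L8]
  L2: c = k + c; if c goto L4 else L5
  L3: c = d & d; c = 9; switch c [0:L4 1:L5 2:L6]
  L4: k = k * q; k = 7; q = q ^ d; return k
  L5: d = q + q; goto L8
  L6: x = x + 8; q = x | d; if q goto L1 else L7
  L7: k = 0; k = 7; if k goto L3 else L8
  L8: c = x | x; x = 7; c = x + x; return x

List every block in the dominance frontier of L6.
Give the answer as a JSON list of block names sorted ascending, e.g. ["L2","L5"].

Answer: ["L1", "L3", "L8"]

Derivation:
idom tree: L1←L0 L2←L1 L3←L1 L4←L1 L5←L1 L6←L3 L7←L6 L8←L1
Dom at joins:
  L1: preds {L0,L6}: {L0} ∩ {L0,L1,L3,L6} = {L0}; idom=L0
  L3: preds {L1,L7}: {L0,L1} ∩ {L0,L1,L3,L6,L7} = {L0,L1}; idom=L1
  L4: preds {L2,L3}: {L0,L1,L2} ∩ {L0,L1,L3} = {L0,L1}; idom=L1
  L5: preds {L2,L3}: {L0,L1,L2} ∩ {L0,L1,L3} = {L0,L1}; idom=L1
  L8: preds {L1,L5,L7}: {L0,L1} ∩ {L0,L1,L5} ∩ {L0,L1,L3,L6,L7} = {L0,L1}; idom=L1

DF walk-up:
  join L1 pred L0: · stop@L0
  join L1 pred L6: L6→L3→L1 stop@L0
  join L3 pred L1: · stop@L1
  join L3 pred L7: L7→L6→L3 stop@L1
  join L4 pred L2: L2 stop@L1
  join L4 pred L3: L3 stop@L1
  join L5 pred L2: L2 stop@L1
  join L5 pred L3: L3 stop@L1
  join L8 pred L1: · stop@L1
  join L8 pred L5: L5 stop@L1
  join L8 pred L7: L7→L6→L3 stop@L1
  DF(L0)=∅
  DF(L1)={L1}
  DF(L2)={L4,L5}
  DF(L3)={L1,L3,L4,L5,L8}
  DF(L4)=∅
  DF(L5)={L8}
  DF(L6)={L1,L3,L8}
  DF(L7)={L3,L8}
  DF(L8)=∅

DF(L6) = ["L1", "L3", "L8"]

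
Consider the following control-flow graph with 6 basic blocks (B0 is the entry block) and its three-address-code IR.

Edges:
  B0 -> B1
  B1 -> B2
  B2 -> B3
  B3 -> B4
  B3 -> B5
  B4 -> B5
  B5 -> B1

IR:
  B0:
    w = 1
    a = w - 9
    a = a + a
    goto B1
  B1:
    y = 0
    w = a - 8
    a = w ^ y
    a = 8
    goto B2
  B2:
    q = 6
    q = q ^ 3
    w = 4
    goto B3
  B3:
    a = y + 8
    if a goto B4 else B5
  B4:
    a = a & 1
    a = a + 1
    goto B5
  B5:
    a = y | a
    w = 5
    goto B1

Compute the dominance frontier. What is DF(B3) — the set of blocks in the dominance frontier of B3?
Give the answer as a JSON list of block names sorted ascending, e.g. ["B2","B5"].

Answer: ["B1"]

Working:
idom tree: B1←B0 B2←B1 B3←B2 B4←B3 B5←B3
Dom at joins:
  B1: preds {B0,B5}: {B0} ∩ {B0,B1,B2,B3,B5} = {B0}; idom=B0
  B5: preds {B3,B4}: {B0,B1,B2,B3} ∩ {B0,B1,B2,B3,B4} = {B0,B1,B2,B3}; idom=B3

Frontier:
  B1←B0: walk · to B0
  B1←B5: walk B5→B3→B2→B1 to B0
  B5←B3: walk · to B3
  B5←B4: walk B4 to B3
  B0 → ∅
  B1 → {B1}
  B2 → {B1}
  B3 → {B1}
  B4 → {B5}
  B5 → {B1}

DF(B3) = ["B1"]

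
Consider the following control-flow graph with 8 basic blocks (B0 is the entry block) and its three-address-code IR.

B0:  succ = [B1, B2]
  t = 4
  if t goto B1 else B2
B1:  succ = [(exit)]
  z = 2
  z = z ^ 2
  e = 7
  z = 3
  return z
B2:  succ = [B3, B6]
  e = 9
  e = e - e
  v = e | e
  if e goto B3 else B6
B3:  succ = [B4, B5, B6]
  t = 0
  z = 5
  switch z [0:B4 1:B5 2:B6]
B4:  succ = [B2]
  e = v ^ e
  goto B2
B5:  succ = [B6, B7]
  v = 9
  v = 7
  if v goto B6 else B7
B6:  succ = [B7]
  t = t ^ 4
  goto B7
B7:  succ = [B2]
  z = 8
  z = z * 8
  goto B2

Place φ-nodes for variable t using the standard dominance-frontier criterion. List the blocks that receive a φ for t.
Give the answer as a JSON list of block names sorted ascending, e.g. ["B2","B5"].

Answer: ["B2", "B6", "B7"]

Working:
idom tree: B1←B0 B2←B0 B3←B2 B4←B3 B5←B3 B6←B2 B7←B2
Dom∩ at merges:
  B2: preds {B0,B4,B7}: {B0} ∩ {B0,B2,B3,B4} ∩ {B0,B2,B7} = {B0}; idom=B0
  B6: preds {B2,B3,B5}: {B0,B2} ∩ {B0,B2,B3} ∩ {B0,B2,B3,B5} = {B0,B2}; idom=B2
  B7: preds {B5,B6}: {B0,B2,B3,B5} ∩ {B0,B2,B6} = {B0,B2}; idom=B2

DF walk-up:
  B2←B0: walk · to B0
  B2←B4: walk B4→B3→B2 to B0
  B2←B7: walk B7→B2 to B0
  B6←B2: walk · to B2
  B6←B3: walk B3 to B2
  B6←B5: walk B5→B3 to B2
  B7←B5: walk B5→B3 to B2
  B7←B6: walk B6 to B2
  B0 → ∅
  B1 → ∅
  B2 → {B2}
  B3 → {B2,B6,B7}
  B4 → {B2}
  B5 → {B6,B7}
  B6 → {B7}
  B7 → {B2}

φ for t: defs {B0,B3,B6}
  DF⁺ = {B2,B6,B7}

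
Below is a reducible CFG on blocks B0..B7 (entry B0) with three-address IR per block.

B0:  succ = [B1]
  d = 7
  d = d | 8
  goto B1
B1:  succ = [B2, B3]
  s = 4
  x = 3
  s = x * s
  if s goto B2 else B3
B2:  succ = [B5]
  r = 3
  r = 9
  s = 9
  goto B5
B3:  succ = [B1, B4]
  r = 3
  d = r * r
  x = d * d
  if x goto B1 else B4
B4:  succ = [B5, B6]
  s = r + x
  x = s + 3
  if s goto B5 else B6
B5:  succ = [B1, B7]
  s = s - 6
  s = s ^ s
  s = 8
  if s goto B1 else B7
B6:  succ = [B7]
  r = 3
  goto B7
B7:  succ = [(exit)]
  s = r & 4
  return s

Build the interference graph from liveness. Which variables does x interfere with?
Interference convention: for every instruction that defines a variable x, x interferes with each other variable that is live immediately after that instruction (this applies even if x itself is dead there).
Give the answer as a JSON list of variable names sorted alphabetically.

def/use:
  B0 def {d} use ∅
  B1 def {s,x} use ∅
  B2 def {r,s} use ∅
  B3 def {d,r,x} use ∅
  B4 def {s,x} use {r,x}
  B5 def {s} use {s}
  B6 def {r} use ∅
  B7 def {s} use {r}

Backward fixpoint:
  B0 li=∅ lo=∅
  B1 li=∅ lo=∅
  B2 li=∅ lo={r,s}
  B3 li=∅ lo={r,x}
  B4 li={r,x} lo={r,s}
  B5 li={r,s} lo={r}
  B6 li=∅ lo={r}
  B7 li={r} lo=∅

Interfere edges:
  d: {r}
  r: {d,s,x}
  s: {r,x}
  x: {r,s}

N(x) = ["r", "s"]

Answer: ["r", "s"]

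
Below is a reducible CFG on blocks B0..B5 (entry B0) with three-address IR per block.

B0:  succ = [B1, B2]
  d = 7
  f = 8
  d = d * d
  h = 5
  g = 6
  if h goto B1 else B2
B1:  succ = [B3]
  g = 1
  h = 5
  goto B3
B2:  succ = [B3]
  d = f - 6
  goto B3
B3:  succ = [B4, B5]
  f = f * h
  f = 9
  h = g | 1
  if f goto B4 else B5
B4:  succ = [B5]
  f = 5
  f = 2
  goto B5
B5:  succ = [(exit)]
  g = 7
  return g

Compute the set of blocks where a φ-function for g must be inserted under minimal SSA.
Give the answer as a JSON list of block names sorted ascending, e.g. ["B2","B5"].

Answer: ["B3"]

Derivation:
idom tree: B1←B0 B2←B0 B3←B0 B4←B3 B5←B3
Dom∩ at merges:
  B3: preds {B1,B2}: {B0,B1} ∩ {B0,B2} = {B0}; idom=B0
  B5: preds {B3,B4}: {B0,B3} ∩ {B0,B3,B4} = {B0,B3}; idom=B3

Frontier:
  join B3 pred B1: B1 stop@B0
  join B3 pred B2: B2 stop@B0
  join B5 pred B3: · stop@B3
  join B5 pred B4: B4 stop@B3
  B0: DF=∅
  B1: DF={B3}
  B2: DF={B3}
  B3: DF=∅
  B4: DF={B5}
  B5: DF=∅

φ for g: defs {B0,B1,B5}
  DF⁺ = {B3}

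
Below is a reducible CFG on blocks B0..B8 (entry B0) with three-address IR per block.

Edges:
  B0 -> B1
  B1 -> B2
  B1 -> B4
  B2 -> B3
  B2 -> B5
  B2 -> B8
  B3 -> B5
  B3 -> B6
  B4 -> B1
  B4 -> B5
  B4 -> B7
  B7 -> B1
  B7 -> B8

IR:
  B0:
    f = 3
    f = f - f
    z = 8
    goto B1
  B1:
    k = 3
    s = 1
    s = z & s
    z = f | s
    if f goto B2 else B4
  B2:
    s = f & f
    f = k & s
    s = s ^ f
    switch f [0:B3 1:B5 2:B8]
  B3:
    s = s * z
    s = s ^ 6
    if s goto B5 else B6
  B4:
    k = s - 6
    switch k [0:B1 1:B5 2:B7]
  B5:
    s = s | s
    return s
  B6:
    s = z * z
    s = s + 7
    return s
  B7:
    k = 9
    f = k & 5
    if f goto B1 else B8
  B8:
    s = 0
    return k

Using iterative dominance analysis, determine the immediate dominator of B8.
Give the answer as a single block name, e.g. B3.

idom tree: B1←B0 B2←B1 B3←B2 B4←B1 B5←B1 B6←B3 B7←B4 B8←B1
Dom∩ at merges:
  B1: preds {B0,B4,B7}: {B0} ∩ {B0,B1,B4} ∩ {B0,B1,B4,B7} = {B0}; idom=B0
  B5: preds {B2,B3,B4}: {B0,B1,B2} ∩ {B0,B1,B2,B3} ∩ {B0,B1,B4} = {B0,B1}; idom=B1
  B8: preds {B2,B7}: {B0,B1,B2} ∩ {B0,B1,B4,B7} = {B0,B1}; idom=B1

idom(B8) = B1

Answer: B1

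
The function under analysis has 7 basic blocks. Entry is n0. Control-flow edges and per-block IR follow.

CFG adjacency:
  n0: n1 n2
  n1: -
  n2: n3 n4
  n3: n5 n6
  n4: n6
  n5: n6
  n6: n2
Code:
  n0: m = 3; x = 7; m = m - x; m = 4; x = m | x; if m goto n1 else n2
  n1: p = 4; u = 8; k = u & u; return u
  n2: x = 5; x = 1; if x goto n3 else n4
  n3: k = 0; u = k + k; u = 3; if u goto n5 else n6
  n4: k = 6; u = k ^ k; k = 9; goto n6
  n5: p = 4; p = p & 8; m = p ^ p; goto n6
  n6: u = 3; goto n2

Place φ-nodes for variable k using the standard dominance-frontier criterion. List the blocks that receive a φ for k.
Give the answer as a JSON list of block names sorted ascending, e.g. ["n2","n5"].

idom tree: n1←n0 n2←n0 n3←n2 n4←n2 n5←n3 n6←n2
Dom∩ at merges:
  n2: preds {n0,n6}: {n0} ∩ {n0,n2,n6} = {n0}; idom=n0
  n6: preds {n3,n4,n5}: {n0,n2,n3} ∩ {n0,n2,n4} ∩ {n0,n2,n3,n5} = {n0,n2}; idom=n2

DF walk-up:
  n2←n0: walk · to n0
  n2←n6: walk n6→n2 to n0
  n6←n3: walk n3 to n2
  n6←n4: walk n4 to n2
  n6←n5: walk n5→n3 to n2
  n0: DF=∅
  n1: DF=∅
  n2: DF={n2}
  n3: DF={n6}
  n4: DF={n6}
  n5: DF={n6}
  n6: DF={n2}

φ for k: defs {n1,n3,n4}
  DF⁺ = {n2,n6}

Answer: ["n2", "n6"]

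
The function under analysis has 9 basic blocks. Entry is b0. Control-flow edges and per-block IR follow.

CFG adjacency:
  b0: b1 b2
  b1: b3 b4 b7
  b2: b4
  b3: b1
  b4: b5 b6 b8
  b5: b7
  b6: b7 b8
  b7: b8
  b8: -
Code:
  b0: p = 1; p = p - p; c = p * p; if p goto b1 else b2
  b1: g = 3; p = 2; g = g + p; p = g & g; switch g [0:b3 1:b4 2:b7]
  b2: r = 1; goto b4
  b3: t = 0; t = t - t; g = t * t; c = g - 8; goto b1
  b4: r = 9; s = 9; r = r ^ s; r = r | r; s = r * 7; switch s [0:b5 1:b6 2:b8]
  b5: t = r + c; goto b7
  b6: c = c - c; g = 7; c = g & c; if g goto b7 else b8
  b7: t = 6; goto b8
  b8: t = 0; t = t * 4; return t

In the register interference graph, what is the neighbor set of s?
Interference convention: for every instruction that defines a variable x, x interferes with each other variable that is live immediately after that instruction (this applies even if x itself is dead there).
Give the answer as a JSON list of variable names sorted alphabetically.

Answer: ["c", "r"]

Derivation:
Per-block:
  b0 def {c,p} use ∅
  b1 def {g,p} use ∅
  b2 def {r} use ∅
  b3 def {c,g,t} use ∅
  b4 def {r,s} use ∅
  b5 def {t} use {c,r}
  b6 def {c,g} use {c}
  b7 def {t} use ∅
  b8 def {t} use ∅

Liveness:
  b0 li=∅ lo={c}
  b1 li={c} lo={c}
  b2 li={c} lo={c}
  b3 li=∅ lo={c}
  b4 li={c} lo={c,r}
  b5 li={c,r} lo=∅
  b6 li={c} lo=∅
  b7 li=∅ lo=∅
  b8 li=∅ lo=∅

Interference:
  c — {g,p,r,s}
  g — {c,p}
  p — {c,g}
  r — {c,s}
  s — {c,r}
  t — ∅

N(s) = ["c", "r"]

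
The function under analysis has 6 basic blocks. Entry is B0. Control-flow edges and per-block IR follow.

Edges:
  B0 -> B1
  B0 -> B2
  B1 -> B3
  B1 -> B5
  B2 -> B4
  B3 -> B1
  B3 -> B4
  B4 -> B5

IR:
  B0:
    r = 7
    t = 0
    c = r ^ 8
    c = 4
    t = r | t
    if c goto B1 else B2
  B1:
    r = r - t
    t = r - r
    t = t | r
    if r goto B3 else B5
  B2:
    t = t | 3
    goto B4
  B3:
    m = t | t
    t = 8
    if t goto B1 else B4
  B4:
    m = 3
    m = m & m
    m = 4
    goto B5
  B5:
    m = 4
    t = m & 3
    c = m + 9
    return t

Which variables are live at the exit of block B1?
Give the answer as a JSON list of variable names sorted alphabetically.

Answer: ["r", "t"]

Derivation:
Per-block:
  B0 def {c,r,t} use ∅
  B1 def {r,t} use {r,t}
  B2 def {t} use {t}
  B3 def {m,t} use {t}
  B4 def {m} use ∅
  B5 def {c,m,t} use ∅

Liveness:
  B0: in=∅ out={r,t}
  B1: in={r,t} out={r,t}
  B2: in={t} out=∅
  B3: in={r,t} out={r,t}
  B4: in=∅ out=∅
  B5: in=∅ out=∅

live-out(B1) = ["r", "t"]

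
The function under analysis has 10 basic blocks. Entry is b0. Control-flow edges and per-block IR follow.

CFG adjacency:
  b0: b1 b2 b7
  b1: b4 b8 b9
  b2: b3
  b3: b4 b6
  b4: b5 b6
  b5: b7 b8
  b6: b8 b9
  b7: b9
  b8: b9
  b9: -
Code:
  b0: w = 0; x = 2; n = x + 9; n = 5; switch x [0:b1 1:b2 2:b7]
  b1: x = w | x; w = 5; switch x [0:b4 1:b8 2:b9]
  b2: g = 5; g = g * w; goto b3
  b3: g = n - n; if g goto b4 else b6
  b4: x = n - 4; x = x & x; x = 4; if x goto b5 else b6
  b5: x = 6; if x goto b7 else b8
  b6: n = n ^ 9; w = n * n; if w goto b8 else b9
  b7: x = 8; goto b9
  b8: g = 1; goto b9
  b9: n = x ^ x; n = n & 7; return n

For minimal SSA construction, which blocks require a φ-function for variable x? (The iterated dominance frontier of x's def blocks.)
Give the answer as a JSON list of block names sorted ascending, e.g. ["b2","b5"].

Answer: ["b4", "b6", "b7", "b8", "b9"]

Working:
idom tree: b1←b0 b2←b0 b3←b2 b4←b0 b5←b4 b6←b0 b7←b0 b8←b0 b9←b0
Dom∩ at merges:
  b4: preds {b1,b3}: {b0,b1} ∩ {b0,b2,b3} = {b0}; idom=b0
  b6: preds {b3,b4}: {b0,b2,b3} ∩ {b0,b4} = {b0}; idom=b0
  b7: preds {b0,b5}: {b0} ∩ {b0,b4,b5} = {b0}; idom=b0
  b8: preds {b1,b5,b6}: {b0,b1} ∩ {b0,b4,b5} ∩ {b0,b6} = {b0}; idom=b0
  b9: preds {b1,b6,b7,b8}: {b0,b1} ∩ {b0,b6} ∩ {b0,b7} ∩ {b0,b8} = {b0}; idom=b0

DF derivation:
  join b4 pred b1: b1 stop@b0
  join b4 pred b3: b3→b2 stop@b0
  join b6 pred b3: b3→b2 stop@b0
  join b6 pred b4: b4 stop@b0
  join b7 pred b0: · stop@b0
  join b7 pred b5: b5→b4 stop@b0
  join b8 pred b1: b1 stop@b0
  join b8 pred b5: b5→b4 stop@b0
  join b8 pred b6: b6 stop@b0
  join b9 pred b1: b1 stop@b0
  join b9 pred b6: b6 stop@b0
  join b9 pred b7: b7 stop@b0
  join b9 pred b8: b8 stop@b0
  DF(b0)=∅
  DF(b1)={b4,b8,b9}
  DF(b2)={b4,b6}
  DF(b3)={b4,b6}
  DF(b4)={b6,b7,b8}
  DF(b5)={b7,b8}
  DF(b6)={b8,b9}
  DF(b7)={b9}
  DF(b8)={b9}
  DF(b9)=∅

φ for x: defs {b0,b1,b4,b5,b7}
  DF⁺ = {b4,b6,b7,b8,b9}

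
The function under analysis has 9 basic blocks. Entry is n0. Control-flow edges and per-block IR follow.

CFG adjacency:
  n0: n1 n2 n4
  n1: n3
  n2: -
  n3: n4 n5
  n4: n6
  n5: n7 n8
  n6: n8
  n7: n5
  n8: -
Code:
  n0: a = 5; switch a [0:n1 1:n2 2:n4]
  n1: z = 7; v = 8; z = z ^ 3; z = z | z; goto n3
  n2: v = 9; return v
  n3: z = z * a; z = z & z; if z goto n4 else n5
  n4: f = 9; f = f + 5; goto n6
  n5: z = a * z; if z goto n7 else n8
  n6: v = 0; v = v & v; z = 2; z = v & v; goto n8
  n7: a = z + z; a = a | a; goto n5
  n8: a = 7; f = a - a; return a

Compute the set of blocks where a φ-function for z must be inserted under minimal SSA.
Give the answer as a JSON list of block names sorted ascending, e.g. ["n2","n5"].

Answer: ["n4", "n5", "n8"]

Analysis:
idom tree: n1←n0 n2←n0 n3←n1 n4←n0 n5←n3 n6←n4 n7←n5 n8←n0
Dom∩ at merges:
  n4: preds {n0,n3}: {n0} ∩ {n0,n1,n3} = {n0}; idom=n0
  n5: preds {n3,n7}: {n0,n1,n3} ∩ {n0,n1,n3,n5,n7} = {n0,n1,n3}; idom=n3
  n8: preds {n5,n6}: {n0,n1,n3,n5} ∩ {n0,n4,n6} = {n0}; idom=n0

Frontier:
  join n4 pred n0: · stop@n0
  join n4 pred n3: n3→n1 stop@n0
  join n5 pred n3: · stop@n3
  join n5 pred n7: n7→n5 stop@n3
  join n8 pred n5: n5→n3→n1 stop@n0
  join n8 pred n6: n6→n4 stop@n0
  DF(n0)=∅
  DF(n1)={n4,n8}
  DF(n2)=∅
  DF(n3)={n4,n8}
  DF(n4)={n8}
  DF(n5)={n5,n8}
  DF(n6)={n8}
  DF(n7)={n5}
  DF(n8)=∅

φ for z: defs {n1,n3,n5,n6}
  DF⁺ = {n4,n5,n8}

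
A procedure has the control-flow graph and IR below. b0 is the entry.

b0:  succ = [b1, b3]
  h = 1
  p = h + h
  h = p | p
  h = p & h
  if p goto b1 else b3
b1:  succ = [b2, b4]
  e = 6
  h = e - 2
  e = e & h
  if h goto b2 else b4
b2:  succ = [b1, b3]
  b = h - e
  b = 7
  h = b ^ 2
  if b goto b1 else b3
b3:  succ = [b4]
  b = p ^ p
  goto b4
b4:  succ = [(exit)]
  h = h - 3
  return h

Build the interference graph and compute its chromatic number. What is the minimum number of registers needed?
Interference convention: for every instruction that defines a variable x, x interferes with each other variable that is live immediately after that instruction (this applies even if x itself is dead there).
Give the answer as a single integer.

Per-block:
  b0: def={h,p} ue=∅
  b1: def={e,h} ue=∅
  b2: def={b,h} ue={e,h}
  b3: def={b} ue={p}
  b4: def={h} ue={h}

Liveness:
  b0: in=∅ out={h,p}
  b1: in={p} out={e,h,p}
  b2: in={e,h,p} out={h,p}
  b3: in={h,p} out={h}
  b4: in={h} out=∅

Conflict graph:
  b — {h,p}
  e — {h,p}
  h — {b,e,p}
  p — {b,e,h}

Colouring:
  clique {b,h,p} ⇒ need ≥ 3
  assign b→R2 e→R2 h→R0 p→R1 — no edge inside a register ⇒ χ ≤ 3
  χ = 3

Answer: 3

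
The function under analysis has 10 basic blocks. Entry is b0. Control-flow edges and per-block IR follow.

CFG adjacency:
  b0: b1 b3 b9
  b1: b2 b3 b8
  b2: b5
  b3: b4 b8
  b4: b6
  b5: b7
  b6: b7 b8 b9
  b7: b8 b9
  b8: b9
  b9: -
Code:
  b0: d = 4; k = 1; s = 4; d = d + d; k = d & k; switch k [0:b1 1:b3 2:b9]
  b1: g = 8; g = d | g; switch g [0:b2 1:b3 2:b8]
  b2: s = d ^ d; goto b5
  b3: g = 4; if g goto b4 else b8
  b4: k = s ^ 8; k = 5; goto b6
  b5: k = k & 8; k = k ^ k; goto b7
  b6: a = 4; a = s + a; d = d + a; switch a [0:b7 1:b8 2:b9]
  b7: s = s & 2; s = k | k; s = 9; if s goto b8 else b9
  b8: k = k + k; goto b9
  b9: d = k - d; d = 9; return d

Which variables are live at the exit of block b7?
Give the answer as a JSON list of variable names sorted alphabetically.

def/use:
  b0: {d,k,s} / ∅
  b1: {g} / {d}
  b2: {s} / {d}
  b3: {g} / ∅
  b4: {k} / {s}
  b5: {k} / {k}
  b6: {a,d} / {d,s}
  b7: {s} / {k,s}
  b8: {k} / {k}
  b9: {d} / {d,k}

Backward fixpoint:
  live b0: ∅→{d,k,s}
  live b1: {d,k,s}→{d,k,s}
  live b2: {d,k}→{d,k,s}
  live b3: {d,k,s}→{d,k,s}
  live b4: {d,s}→{d,k,s}
  live b5: {d,k,s}→{d,k,s}
  live b6: {d,k,s}→{d,k,s}
  live b7: {d,k,s}→{d,k}
  live b8: {d,k}→{d,k}
  live b9: {d,k}→∅

live-out(b7) = ["d", "k"]

Answer: ["d", "k"]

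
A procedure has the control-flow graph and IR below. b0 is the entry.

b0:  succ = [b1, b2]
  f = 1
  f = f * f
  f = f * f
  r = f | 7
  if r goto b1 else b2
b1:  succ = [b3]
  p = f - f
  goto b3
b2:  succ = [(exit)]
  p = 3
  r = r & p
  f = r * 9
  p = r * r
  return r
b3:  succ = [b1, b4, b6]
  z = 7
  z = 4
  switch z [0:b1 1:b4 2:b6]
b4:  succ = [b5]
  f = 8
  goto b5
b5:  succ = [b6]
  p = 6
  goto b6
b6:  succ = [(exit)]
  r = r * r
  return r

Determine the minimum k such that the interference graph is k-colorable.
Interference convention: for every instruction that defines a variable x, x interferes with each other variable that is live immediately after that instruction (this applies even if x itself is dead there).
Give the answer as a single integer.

def/use:
  b0 def {f,r} use ∅
  b1 def {p} use {f}
  b2 def {f,p,r} use {r}
  b3 def {z} use ∅
  b4 def {f} use ∅
  b5 def {p} use ∅
  b6 def {r} use {r}

Backward fixpoint:
  b0 li=∅ lo={f,r}
  b1 li={f,r} lo={f,r}
  b2 li={r} lo=∅
  b3 li={f,r} lo={f,r}
  b4 li={r} lo={r}
  b5 li={r} lo={r}
  b6 li={r} lo=∅

Interference:
  f↔{p,r,z}
  p↔{f,r}
  r↔{f,p,z}
  z↔{f,r}

Chromatic number:
  lower bound: {f,p,r} mutually conflict ⇒ χ ≥ 3
  3-colouring: r0={f}  r1={r}  r2={p,z}
  χ = 3

Answer: 3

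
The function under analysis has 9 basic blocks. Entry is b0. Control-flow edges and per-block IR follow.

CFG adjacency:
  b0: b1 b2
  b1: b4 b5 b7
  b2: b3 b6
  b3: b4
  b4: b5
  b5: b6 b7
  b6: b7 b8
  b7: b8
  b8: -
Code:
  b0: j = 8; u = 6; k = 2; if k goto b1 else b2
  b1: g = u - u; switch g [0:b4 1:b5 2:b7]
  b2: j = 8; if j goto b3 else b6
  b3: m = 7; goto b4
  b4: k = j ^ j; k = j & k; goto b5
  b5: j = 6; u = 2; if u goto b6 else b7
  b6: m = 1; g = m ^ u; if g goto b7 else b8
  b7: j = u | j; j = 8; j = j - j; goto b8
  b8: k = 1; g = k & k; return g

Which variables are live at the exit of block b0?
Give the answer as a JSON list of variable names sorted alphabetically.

Answer: ["j", "u"]

Derivation:
Per-block:
  b0: def={j,k,u} ue=∅
  b1: def={g} ue={u}
  b2: def={j} ue=∅
  b3: def={m} ue=∅
  b4: def={k} ue={j}
  b5: def={j,u} ue=∅
  b6: def={g,m} ue={u}
  b7: def={j} ue={j,u}
  b8: def={g,k} ue=∅

Live sets:
  b0: in=∅ out={j,u}
  b1: in={j,u} out={j,u}
  b2: in={u} out={j,u}
  b3: in={j} out={j}
  b4: in={j} out=∅
  b5: in=∅ out={j,u}
  b6: in={j,u} out={j,u}
  b7: in={j,u} out=∅
  b8: in=∅ out=∅

live-out(b0) = ["j", "u"]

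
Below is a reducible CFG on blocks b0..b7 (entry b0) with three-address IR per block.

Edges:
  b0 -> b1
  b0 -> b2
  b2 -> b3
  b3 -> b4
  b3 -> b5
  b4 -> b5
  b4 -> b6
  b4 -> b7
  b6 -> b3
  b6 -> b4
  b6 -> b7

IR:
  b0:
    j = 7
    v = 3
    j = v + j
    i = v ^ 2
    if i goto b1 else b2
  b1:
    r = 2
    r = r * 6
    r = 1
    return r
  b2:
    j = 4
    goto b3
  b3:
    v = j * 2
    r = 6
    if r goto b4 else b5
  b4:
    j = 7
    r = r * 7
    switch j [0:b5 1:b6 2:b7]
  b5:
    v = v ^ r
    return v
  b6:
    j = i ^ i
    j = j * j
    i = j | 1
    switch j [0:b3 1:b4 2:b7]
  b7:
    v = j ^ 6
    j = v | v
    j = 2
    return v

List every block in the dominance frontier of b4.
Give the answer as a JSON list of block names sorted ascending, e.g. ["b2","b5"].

idom tree: b1←b0 b2←b0 b3←b2 b4←b3 b5←b3 b6←b4 b7←b4
Join-block Dom:
  b3: preds {b2,b6}: {b0,b2} ∩ {b0,b2,b3,b4,b6} = {b0,b2}; idom=b2
  b4: preds {b3,b6}: {b0,b2,b3} ∩ {b0,b2,b3,b4,b6} = {b0,b2,b3}; idom=b3
  b5: preds {b3,b4}: {b0,b2,b3} ∩ {b0,b2,b3,b4} = {b0,b2,b3}; idom=b3
  b7: preds {b4,b6}: {b0,b2,b3,b4} ∩ {b0,b2,b3,b4,b6} = {b0,b2,b3,b4}; idom=b4

DF derivation:
  join b3 pred b2: · stop@b2
  join b3 pred b6: b6→b4→b3 stop@b2
  join b4 pred b3: · stop@b3
  join b4 pred b6: b6→b4 stop@b3
  join b5 pred b3: · stop@b3
  join b5 pred b4: b4 stop@b3
  join b7 pred b4: · stop@b4
  join b7 pred b6: b6 stop@b4
  b0 → ∅
  b1 → ∅
  b2 → ∅
  b3 → {b3}
  b4 → {b3,b4,b5}
  b5 → ∅
  b6 → {b3,b4,b7}
  b7 → ∅

DF(b4) = ["b3", "b4", "b5"]

Answer: ["b3", "b4", "b5"]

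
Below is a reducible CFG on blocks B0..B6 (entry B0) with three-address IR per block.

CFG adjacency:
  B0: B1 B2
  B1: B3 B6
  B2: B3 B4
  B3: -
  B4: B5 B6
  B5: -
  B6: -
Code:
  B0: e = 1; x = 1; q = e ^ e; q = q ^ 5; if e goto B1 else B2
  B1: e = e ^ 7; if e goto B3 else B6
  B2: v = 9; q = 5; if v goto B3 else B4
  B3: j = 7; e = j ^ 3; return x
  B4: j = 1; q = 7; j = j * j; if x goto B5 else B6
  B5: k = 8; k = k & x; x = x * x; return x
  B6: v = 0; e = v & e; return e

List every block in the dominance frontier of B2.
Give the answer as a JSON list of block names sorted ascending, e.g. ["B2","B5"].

Answer: ["B3", "B6"]

Derivation:
idom tree: B1←B0 B2←B0 B3←B0 B4←B2 B5←B4 B6←B0
Dom∩ at merges:
  B3: preds {B1,B2}: {B0,B1} ∩ {B0,B2} = {B0}; idom=B0
  B6: preds {B1,B4}: {B0,B1} ∩ {B0,B2,B4} = {B0}; idom=B0

DF derivation:
  join B3 pred B1: B1 stop@B0
  join B3 pred B2: B2 stop@B0
  join B6 pred B1: B1 stop@B0
  join B6 pred B4: B4→B2 stop@B0
  B0 → ∅
  B1 → {B3,B6}
  B2 → {B3,B6}
  B3 → ∅
  B4 → {B6}
  B5 → ∅
  B6 → ∅

DF(B2) = ["B3", "B6"]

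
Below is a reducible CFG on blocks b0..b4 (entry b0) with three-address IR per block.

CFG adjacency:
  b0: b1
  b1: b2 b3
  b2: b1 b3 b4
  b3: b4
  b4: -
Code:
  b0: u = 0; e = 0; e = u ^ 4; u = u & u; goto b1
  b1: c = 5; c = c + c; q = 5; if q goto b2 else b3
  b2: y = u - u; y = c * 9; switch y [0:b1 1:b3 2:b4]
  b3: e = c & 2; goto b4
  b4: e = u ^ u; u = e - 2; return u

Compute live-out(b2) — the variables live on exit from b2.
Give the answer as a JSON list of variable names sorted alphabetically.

Answer: ["c", "u"]

Derivation:
Per-block:
  b0 def {e,u} use ∅
  b1 def {c,q} use ∅
  b2 def {y} use {c,u}
  b3 def {e} use {c}
  b4 def {e,u} use {u}

Live sets:
  b0: in=∅ out={u}
  b1: in={u} out={c,u}
  b2: in={c,u} out={c,u}
  b3: in={c,u} out={u}
  b4: in={u} out=∅

live-out(b2) = ["c", "u"]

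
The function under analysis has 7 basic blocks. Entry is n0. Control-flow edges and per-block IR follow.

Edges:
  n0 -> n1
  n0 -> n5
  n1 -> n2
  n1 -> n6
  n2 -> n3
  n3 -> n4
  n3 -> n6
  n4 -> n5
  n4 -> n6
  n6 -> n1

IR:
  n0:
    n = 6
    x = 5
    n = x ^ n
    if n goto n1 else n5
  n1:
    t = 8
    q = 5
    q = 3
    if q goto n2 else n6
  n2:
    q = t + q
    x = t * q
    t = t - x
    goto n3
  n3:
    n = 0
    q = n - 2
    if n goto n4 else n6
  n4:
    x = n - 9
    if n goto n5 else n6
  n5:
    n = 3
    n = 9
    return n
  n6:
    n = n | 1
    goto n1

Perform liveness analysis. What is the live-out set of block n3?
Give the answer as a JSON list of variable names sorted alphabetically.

Answer: ["n"]

Working:
Per-block:
  n0: {n,x} / ∅
  n1: {q,t} / ∅
  n2: {q,t,x} / {q,t}
  n3: {n,q} / ∅
  n4: {x} / {n}
  n5: {n} / ∅
  n6: {n} / {n}

Backward fixpoint:
  n0: in=∅ out={n}
  n1: in={n} out={n,q,t}
  n2: in={q,t} out=∅
  n3: in=∅ out={n}
  n4: in={n} out={n}
  n5: in=∅ out=∅
  n6: in={n} out={n}

live-out(n3) = ["n"]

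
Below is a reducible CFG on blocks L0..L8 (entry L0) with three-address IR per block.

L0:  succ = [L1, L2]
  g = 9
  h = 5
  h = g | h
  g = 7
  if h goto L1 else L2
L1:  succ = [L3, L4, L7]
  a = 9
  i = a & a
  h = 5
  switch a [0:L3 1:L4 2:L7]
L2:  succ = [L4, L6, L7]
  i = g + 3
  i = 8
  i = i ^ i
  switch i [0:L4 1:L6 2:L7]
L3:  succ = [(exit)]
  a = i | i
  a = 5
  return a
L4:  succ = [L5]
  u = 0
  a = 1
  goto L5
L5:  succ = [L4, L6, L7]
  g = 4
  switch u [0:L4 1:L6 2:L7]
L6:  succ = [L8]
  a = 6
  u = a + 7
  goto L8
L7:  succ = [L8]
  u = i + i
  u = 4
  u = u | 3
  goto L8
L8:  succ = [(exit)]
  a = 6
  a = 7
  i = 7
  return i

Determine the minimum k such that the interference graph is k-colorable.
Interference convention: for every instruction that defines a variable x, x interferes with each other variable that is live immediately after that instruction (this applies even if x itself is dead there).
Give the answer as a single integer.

def/use:
  L0 def {g,h} use ∅
  L1 def {a,h,i} use ∅
  L2 def {i} use {g}
  L3 def {a} use {i}
  L4 def {a,u} use ∅
  L5 def {g} use {u}
  L6 def {a,u} use ∅
  L7 def {u} use {i}
  L8 def {a,i} use ∅

Live sets:
  live L0: ∅→{g}
  live L1: ∅→{i}
  live L2: {g}→{i}
  live L3: {i}→∅
  live L4: {i}→{i,u}
  live L5: {i,u}→{i}
  live L6: ∅→∅
  live L7: {i}→∅
  live L8: ∅→∅

Conflict graph:
  a — {h,i,u}
  g — {h,i,u}
  h — {a,g,i}
  i — {a,g,h,u}
  u — {a,g,i}

Colouring:
  {a,h,i} pairwise interfere (3-clique) ⇒ χ ≥ 3
  3-colouring: r0={i}  r1={a,g}  r2={h,u}
  χ = 3

Answer: 3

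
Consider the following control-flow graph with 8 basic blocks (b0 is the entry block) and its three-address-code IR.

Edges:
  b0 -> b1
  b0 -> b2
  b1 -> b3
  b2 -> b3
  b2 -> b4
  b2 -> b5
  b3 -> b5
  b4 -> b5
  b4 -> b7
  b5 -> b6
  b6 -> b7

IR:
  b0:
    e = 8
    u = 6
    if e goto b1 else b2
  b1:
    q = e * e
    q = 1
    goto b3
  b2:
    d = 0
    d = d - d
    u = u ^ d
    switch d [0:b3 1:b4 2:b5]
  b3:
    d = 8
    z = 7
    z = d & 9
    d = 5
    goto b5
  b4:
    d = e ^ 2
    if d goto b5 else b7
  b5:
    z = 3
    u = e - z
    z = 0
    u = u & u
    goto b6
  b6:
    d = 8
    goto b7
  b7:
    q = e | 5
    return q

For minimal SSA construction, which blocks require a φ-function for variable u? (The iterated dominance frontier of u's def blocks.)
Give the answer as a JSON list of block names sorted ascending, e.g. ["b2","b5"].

idom tree: b1←b0 b2←b0 b3←b0 b4←b2 b5←b0 b6←b5 b7←b0
Join-block Dom:
  b3: preds {b1,b2}: {b0,b1} ∩ {b0,b2} = {b0}; idom=b0
  b5: preds {b2,b3,b4}: {b0,b2} ∩ {b0,b3} ∩ {b0,b2,b4} = {b0}; idom=b0
  b7: preds {b4,b6}: {b0,b2,b4} ∩ {b0,b5,b6} = {b0}; idom=b0

DF walk-up:
  b3←b1: walk b1 to b0
  b3←b2: walk b2 to b0
  b5←b2: walk b2 to b0
  b5←b3: walk b3 to b0
  b5←b4: walk b4→b2 to b0
  b7←b4: walk b4→b2 to b0
  b7←b6: walk b6→b5 to b0
  b0: DF=∅
  b1: DF={b3}
  b2: DF={b3,b5,b7}
  b3: DF={b5}
  b4: DF={b5,b7}
  b5: DF={b7}
  b6: DF={b7}
  b7: DF=∅

φ for u: defs {b0,b2,b5}
  DF⁺ = {b3,b5,b7}

Answer: ["b3", "b5", "b7"]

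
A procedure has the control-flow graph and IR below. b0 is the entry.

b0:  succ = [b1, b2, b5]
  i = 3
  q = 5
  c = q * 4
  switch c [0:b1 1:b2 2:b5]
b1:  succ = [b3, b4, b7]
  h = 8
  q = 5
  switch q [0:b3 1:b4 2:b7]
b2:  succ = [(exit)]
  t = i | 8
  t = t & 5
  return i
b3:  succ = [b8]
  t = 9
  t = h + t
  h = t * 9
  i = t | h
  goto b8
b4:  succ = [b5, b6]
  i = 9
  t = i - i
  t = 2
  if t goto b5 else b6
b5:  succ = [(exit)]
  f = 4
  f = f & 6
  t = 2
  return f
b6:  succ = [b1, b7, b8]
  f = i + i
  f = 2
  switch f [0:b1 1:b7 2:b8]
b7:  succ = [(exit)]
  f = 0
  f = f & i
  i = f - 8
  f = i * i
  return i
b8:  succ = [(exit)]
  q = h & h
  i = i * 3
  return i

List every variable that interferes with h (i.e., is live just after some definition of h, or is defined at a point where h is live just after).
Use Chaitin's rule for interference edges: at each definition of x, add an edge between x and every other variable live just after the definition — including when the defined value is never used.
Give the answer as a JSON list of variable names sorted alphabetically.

Answer: ["f", "i", "q", "t"]

Working:
Per-block:
  b0: {c,i,q} / ∅
  b1: {h,q} / ∅
  b2: {t} / {i}
  b3: {h,i,t} / {h}
  b4: {i,t} / ∅
  b5: {f,t} / ∅
  b6: {f} / {i}
  b7: {f,i} / {i}
  b8: {i,q} / {h,i}

Live sets:
  live b0: ∅→{i}
  live b1: {i}→{h,i}
  live b2: {i}→∅
  live b3: {h}→{h,i}
  live b4: {h}→{h,i}
  live b5: ∅→∅
  live b6: {h,i}→{h,i}
  live b7: {i}→∅
  live b8: {h,i}→∅

Interference:
  c↔{i}
  f↔{h,i,t}
  h↔{f,i,q,t}
  i↔{c,f,h,q,t}
  q↔{h,i}
  t↔{f,h,i}

N(h) = ["f", "i", "q", "t"]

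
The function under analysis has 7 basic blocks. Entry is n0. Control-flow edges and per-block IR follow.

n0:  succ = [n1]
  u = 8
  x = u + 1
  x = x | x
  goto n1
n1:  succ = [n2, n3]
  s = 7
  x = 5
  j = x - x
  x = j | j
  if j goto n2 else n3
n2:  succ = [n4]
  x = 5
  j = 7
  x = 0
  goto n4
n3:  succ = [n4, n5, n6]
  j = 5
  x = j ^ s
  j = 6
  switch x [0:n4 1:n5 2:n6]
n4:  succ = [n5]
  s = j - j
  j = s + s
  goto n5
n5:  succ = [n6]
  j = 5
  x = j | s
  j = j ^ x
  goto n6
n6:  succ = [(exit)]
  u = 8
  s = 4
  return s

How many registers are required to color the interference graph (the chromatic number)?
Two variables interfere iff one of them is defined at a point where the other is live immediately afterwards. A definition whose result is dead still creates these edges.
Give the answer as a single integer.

Answer: 3

Derivation:
Block summaries:
  n0 def {u,x} use ∅
  n1 def {j,s,x} use ∅
  n2 def {j,x} use ∅
  n3 def {j,x} use {s}
  n4 def {j,s} use {j}
  n5 def {j,x} use {s}
  n6 def {s,u} use ∅

Live sets:
  live n0: ∅→∅
  live n1: ∅→{s}
  live n2: ∅→{j}
  live n3: {s}→{j,s}
  live n4: {j}→{s}
  live n5: {s}→∅
  live n6: ∅→∅

Interference:
  j: {s,x}
  s: {j,x}
  u: ∅
  x: {j,s}

Registers:
  clique {j,s,x} ⇒ need ≥ 3
  3-colouring: r0={j,u}  r1={s}  r2={x}
  χ = 3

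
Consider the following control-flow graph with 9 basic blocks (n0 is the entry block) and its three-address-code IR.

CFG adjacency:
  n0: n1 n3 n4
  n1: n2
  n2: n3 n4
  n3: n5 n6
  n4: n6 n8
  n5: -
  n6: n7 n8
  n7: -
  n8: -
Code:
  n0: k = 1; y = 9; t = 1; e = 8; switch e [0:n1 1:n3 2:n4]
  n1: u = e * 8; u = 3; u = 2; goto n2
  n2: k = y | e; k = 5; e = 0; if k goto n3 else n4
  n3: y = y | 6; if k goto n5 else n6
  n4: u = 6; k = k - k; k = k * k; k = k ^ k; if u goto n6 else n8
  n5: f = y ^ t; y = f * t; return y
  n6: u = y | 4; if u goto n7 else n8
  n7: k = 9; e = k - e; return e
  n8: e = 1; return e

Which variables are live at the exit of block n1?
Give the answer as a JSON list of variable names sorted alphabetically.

Answer: ["e", "t", "y"]

Analysis:
Per-block:
  n0 def {e,k,t,y} use ∅
  n1 def {u} use {e}
  n2 def {e,k} use {e,y}
  n3 def {y} use {k,y}
  n4 def {k,u} use {k}
  n5 def {f,y} use {t,y}
  n6 def {u} use {y}
  n7 def {e,k} use {e}
  n8 def {e} use ∅

Backward fixpoint:
  live n0: ∅→{e,k,t,y}
  live n1: {e,t,y}→{e,t,y}
  live n2: {e,t,y}→{e,k,t,y}
  live n3: {e,k,t,y}→{e,t,y}
  live n4: {e,k,y}→{e,y}
  live n5: {t,y}→∅
  live n6: {e,y}→{e}
  live n7: {e}→∅
  live n8: ∅→∅

live-out(n1) = ["e", "t", "y"]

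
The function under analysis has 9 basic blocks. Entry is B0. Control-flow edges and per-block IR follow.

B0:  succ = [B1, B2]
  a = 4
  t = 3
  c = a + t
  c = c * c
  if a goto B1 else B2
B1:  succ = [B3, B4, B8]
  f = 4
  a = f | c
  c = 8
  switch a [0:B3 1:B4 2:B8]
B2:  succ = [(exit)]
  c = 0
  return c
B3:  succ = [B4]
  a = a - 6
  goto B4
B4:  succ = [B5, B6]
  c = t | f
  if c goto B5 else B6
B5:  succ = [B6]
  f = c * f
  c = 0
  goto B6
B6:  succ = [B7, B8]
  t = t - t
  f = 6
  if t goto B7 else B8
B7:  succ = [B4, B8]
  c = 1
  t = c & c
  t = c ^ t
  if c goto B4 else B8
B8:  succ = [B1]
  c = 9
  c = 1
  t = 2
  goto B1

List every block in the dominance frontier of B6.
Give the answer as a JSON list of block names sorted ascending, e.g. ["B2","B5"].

Answer: ["B4", "B8"]

Analysis:
idom tree: B1←B0 B2←B0 B3←B1 B4←B1 B5←B4 B6←B4 B7←B6 B8←B1
Dom at joins:
  B1: preds {B0,B8}: {B0} ∩ {B0,B1,B8} = {B0}; idom=B0
  B4: preds {B1,B3,B7}: {B0,B1} ∩ {B0,B1,B3} ∩ {B0,B1,B4,B6,B7} = {B0,B1}; idom=B1
  B6: preds {B4,B5}: {B0,B1,B4} ∩ {B0,B1,B4,B5} = {B0,B1,B4}; idom=B4
  B8: preds {B1,B6,B7}: {B0,B1} ∩ {B0,B1,B4,B6} ∩ {B0,B1,B4,B6,B7} = {B0,B1}; idom=B1

DF derivation:
  join B1 pred B0: · stop@B0
  join B1 pred B8: B8→B1 stop@B0
  join B4 pred B1: · stop@B1
  join B4 pred B3: B3 stop@B1
  join B4 pred B7: B7→B6→B4 stop@B1
  join B6 pred B4: · stop@B4
  join B6 pred B5: B5 stop@B4
  join B8 pred B1: · stop@B1
  join B8 pred B6: B6→B4 stop@B1
  join B8 pred B7: B7→B6→B4 stop@B1
  B0: DF=∅
  B1: DF={B1}
  B2: DF=∅
  B3: DF={B4}
  B4: DF={B4,B8}
  B5: DF={B6}
  B6: DF={B4,B8}
  B7: DF={B4,B8}
  B8: DF={B1}

DF(B6) = ["B4", "B8"]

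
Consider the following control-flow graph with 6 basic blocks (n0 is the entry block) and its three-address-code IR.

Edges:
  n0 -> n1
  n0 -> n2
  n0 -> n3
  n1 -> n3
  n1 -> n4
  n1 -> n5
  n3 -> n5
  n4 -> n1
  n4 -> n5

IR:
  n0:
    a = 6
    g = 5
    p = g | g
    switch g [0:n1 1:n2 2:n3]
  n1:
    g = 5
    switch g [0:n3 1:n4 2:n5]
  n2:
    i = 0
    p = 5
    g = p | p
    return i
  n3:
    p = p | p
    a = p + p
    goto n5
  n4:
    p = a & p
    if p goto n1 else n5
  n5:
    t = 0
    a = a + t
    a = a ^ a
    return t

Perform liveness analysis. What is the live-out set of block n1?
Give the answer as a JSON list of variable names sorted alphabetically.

Answer: ["a", "p"]

Derivation:
Per-block:
  n0 def {a,g,p} use ∅
  n1 def {g} use ∅
  n2 def {g,i,p} use ∅
  n3 def {a,p} use {p}
  n4 def {p} use {a,p}
  n5 def {a,t} use {a}

Live sets:
  live n0: ∅→{a,p}
  live n1: {a,p}→{a,p}
  live n2: ∅→∅
  live n3: {p}→{a}
  live n4: {a,p}→{a,p}
  live n5: {a}→∅

live-out(n1) = ["a", "p"]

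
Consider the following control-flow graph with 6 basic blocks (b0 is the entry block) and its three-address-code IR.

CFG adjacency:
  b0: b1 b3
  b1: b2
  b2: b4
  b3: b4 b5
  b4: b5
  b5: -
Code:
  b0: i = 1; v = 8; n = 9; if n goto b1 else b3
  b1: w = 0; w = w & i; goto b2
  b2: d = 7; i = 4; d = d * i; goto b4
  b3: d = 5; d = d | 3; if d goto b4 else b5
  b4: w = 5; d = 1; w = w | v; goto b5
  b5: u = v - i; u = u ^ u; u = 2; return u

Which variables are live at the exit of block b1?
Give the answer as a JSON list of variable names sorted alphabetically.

Answer: ["v"]

Working:
Per-block:
  b0: {i,n,v} / ∅
  b1: {w} / {i}
  b2: {d,i} / ∅
  b3: {d} / ∅
  b4: {d,w} / {v}
  b5: {u} / {i,v}

Live sets:
  live b0: ∅→{i,v}
  live b1: {i,v}→{v}
  live b2: {v}→{i,v}
  live b3: {i,v}→{i,v}
  live b4: {i,v}→{i,v}
  live b5: {i,v}→∅

live-out(b1) = ["v"]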